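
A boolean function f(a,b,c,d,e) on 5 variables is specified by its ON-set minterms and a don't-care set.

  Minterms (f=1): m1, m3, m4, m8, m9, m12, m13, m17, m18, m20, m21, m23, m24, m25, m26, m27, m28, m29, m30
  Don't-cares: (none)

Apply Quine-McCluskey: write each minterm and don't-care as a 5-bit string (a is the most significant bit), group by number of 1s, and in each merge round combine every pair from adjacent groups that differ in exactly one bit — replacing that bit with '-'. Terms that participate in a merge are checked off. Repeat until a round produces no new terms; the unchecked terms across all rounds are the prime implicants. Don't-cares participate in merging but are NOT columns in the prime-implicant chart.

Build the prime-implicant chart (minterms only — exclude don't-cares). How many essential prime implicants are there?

Round 0: 00001✓ 00011✓ 00100✓ 01000✓ 01001✓ 01100✓ 01101✓ 10001✓ 10010✓ 10100✓ 10101✓ 10111✓ 11000✓ 11001✓ 11010✓ 11011✓ 11100✓ 11101✓ 11110✓
Round 1: -0001✓ -0100✓ -1000✓ -1001✓ -1100✓ -1101✓ 0-001✓ 0-100✓ 000-1 01-00✓ 01-01✓ 0100-✓ 0110-✓ 1-001✓ 1-010 1-100✓ 1-101✓ 10-01✓ 101-1 1010-✓ 11-00✓ 11-01✓ 11-10✓ 110-0✓ 110-1✓ 1100-✓ 1101-✓ 111-0✓ 1110-✓
Round 2: --001 --100 -1-00✓ -1-01✓ -100-✓ -110-✓ 01-0-✓ 1--01 1-10- 11--0 11-0-✓ 110--
Round 3: -1-0-
PIs = {--001, --100, -1-0-, 000-1, 1--01, 1-010, 1-10-, 101-1, 11--0, 110--}
Coverage chart:
  m1: --001,000-1
  m3: 000-1 ←essential
  m4: --100 ←essential
  m8: -1-0- ←essential
  m9: --001,-1-0-
  m12: --100,-1-0-
  m13: -1-0- ←essential
  m17: --001,1--01
  m18: 1-010 ←essential
  m20: --100,1-10-
  m21: 1--01,1-10-,101-1
  m23: 101-1 ←essential
  m24: -1-0-,11--0,110--
  m25: --001,-1-0-,1--01,110--
  m26: 1-010,11--0,110--
  m27: 110-- ←essential
  m28: --100,-1-0-,1-10-,11--0
  m29: -1-0-,1--01,1-10-
  m30: 11--0 ←essential
Essential: --100, -1-0-, 000-1, 1-010, 101-1, 11--0, 110--

7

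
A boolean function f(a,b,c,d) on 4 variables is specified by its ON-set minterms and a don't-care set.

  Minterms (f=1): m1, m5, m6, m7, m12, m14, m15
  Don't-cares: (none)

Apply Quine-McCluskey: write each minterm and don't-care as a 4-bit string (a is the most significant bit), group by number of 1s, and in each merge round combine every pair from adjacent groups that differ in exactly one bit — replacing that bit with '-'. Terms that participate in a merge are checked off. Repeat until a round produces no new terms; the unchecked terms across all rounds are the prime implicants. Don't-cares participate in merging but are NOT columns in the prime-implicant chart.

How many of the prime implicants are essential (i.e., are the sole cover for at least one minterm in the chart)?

3

[col 0] 0001*, 0101*, 0110*, 0111*, 1100*, 1110*, 1111*
[col 1] -110*, -111*, 0-01, 01-1, 011-*, 11-0, 111-*
[col 2] -11-
Prime implicants: -11-, 0-01, 01-1, 11-0
PI chart (minterm → PIs covering it):
  1 | 0-01  (sole → essential)
  5 | 0-01,01-1
  6 | -11-  (sole → essential)
  7 | -11-,01-1
  12 | 11-0  (sole → essential)
  14 | -11-,11-0
  15 | -11-  (sole → essential)
Essential prime implicants: -11-, 0-01, 11-0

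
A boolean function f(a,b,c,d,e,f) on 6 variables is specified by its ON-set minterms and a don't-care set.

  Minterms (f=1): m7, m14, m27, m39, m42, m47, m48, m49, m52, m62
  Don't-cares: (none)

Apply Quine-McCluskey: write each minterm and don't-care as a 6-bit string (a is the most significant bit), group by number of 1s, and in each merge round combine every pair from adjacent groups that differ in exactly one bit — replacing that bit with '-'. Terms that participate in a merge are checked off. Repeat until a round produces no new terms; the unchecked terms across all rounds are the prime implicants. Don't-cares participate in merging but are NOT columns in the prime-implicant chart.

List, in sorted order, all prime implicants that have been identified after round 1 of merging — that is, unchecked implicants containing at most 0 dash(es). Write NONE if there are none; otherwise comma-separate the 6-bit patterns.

Round 0: 000111✓ 001110 011011 100111✓ 101010 101111✓ 110000✓ 110001✓ 110100✓ 111110
Round 1: -00111 10-111 110-00 11000-
PIs = {-00111, 001110, 011011, 10-111, 101010, 110-00, 11000-, 111110}

001110, 011011, 101010, 111110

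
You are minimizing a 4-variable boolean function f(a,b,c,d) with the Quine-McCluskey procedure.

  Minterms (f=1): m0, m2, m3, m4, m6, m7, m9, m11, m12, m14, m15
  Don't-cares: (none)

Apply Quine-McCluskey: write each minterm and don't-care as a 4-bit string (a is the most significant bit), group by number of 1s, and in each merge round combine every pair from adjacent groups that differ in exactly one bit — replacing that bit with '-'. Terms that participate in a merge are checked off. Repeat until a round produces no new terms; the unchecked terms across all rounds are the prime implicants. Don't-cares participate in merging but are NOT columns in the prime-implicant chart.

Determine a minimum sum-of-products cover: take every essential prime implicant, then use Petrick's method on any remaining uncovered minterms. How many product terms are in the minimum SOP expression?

[col 0] 0000*, 0010*, 0011*, 0100*, 0110*, 0111*, 1001*, 1011*, 1100*, 1110*, 1111*
[col 1] -011*, -100*, -110*, -111*, 0-00*, 0-10*, 0-11*, 00-0*, 001-*, 01-0*, 011-*, 1-11*, 10-1, 11-0*, 111-*
[col 2] --11, -1-0, -11-, 0--0, 0-1-
Prime implicants: --11, -1-0, -11-, 0--0, 0-1-, 10-1
PI chart (minterm → PIs covering it):
  0 | 0--0  (sole → essential)
  2 | 0--0,0-1-
  3 | --11,0-1-
  4 | -1-0,0--0
  6 | -1-0,-11-,0--0,0-1-
  7 | --11,-11-,0-1-
  9 | 10-1  (sole → essential)
  11 | --11,10-1
  12 | -1-0  (sole → essential)
  14 | -1-0,-11-
  15 | --11,-11-
Essential prime implicants: -1-0, 0--0, 10-1
Petrick residual → --11
Minimum SOP uses 4 PIs: cd + bd' + a'd' + ab'd

4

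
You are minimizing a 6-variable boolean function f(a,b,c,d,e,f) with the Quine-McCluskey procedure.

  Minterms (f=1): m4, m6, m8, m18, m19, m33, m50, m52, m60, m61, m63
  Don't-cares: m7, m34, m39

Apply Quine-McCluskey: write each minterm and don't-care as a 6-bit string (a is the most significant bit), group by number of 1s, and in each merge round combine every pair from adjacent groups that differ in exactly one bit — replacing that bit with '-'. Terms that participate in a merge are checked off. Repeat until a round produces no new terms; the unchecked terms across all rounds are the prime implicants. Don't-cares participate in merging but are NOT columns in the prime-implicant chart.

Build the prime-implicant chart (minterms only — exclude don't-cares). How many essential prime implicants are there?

6

[col 0] 000100*, 000110*, 000111*, 001000, 010010*, 010011*, 100001, 100010*, 100111*, 110010*, 110100*, 111100*, 111101*, 111111*
[col 1] -00111, -10010, 0001-0, 00011-, 01001-, 1-0010, 11-100, 1111-1, 11110-
Prime implicants: -00111, -10010, 0001-0, 00011-, 001000, 01001-, 1-0010, 100001, 11-100, 1111-1, 11110-
PI chart (minterm → PIs covering it):
  4 | 0001-0  (sole → essential)
  6 | 0001-0,00011-
  8 | 001000  (sole → essential)
  18 | -10010,01001-
  19 | 01001-  (sole → essential)
  33 | 100001  (sole → essential)
  50 | -10010,1-0010
  52 | 11-100  (sole → essential)
  60 | 11-100,11110-
  61 | 1111-1,11110-
  63 | 1111-1  (sole → essential)
Essential prime implicants: 0001-0, 001000, 01001-, 100001, 11-100, 1111-1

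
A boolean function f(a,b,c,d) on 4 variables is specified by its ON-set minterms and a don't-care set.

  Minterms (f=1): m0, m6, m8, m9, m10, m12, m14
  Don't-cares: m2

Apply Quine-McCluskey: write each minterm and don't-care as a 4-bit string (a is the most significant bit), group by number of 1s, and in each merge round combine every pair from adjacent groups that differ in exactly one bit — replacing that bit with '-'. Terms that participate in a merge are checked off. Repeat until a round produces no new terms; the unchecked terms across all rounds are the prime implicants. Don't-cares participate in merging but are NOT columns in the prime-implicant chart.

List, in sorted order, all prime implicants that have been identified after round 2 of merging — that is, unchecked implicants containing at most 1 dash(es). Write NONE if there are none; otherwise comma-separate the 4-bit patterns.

100-

[col 0] 0000*, 0010*, 0110*, 1000*, 1001*, 1010*, 1100*, 1110*
[col 1] -000*, -010*, -110*, 0-10*, 00-0*, 1-00*, 1-10*, 10-0*, 100-, 11-0*
[col 2] --10, -0-0, 1--0
Prime implicants: --10, -0-0, 1--0, 100-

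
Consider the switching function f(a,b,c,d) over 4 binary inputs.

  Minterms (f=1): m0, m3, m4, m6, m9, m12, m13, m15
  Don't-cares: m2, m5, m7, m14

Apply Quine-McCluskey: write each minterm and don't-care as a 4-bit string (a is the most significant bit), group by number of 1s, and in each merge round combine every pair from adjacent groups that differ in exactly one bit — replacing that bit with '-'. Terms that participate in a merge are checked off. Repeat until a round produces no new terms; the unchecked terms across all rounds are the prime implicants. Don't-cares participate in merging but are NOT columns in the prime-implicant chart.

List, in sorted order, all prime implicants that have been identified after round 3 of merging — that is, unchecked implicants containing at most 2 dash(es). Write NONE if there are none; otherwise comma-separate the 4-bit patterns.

[col 0] 0000*, 0010*, 0011*, 0100*, 0101*, 0110*, 0111*, 1001*, 1100*, 1101*, 1110*, 1111*
[col 1] -100*, -101*, -110*, -111*, 0-00*, 0-10*, 0-11*, 00-0*, 001-*, 01-0*, 01-1*, 010-*, 011-*, 1-01, 11-0*, 11-1*, 110-*, 111-*
[col 2] -1-0*, -1-1*, -10-*, -11-*, 0--0, 0-1-, 01--*, 11--*
[col 3] -1--
Prime implicants: -1--, 0--0, 0-1-, 1-01

0--0, 0-1-, 1-01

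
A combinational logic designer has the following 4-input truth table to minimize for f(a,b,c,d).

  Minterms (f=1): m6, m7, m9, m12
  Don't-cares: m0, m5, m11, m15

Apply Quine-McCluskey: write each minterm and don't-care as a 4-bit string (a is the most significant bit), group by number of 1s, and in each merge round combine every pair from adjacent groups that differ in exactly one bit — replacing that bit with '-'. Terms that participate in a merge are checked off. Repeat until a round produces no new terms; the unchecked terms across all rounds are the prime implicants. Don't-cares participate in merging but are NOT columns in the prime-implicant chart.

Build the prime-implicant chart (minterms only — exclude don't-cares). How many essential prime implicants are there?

3

size-2^0 implicants → 0000  0101(✓)  0110(✓)  0111(✓)  1001(✓)  1011(✓)  1100  1111(✓)
size-2^1 implicants → -111  01-1  011-  1-11  10-1
Unchecked terms (primes): -111, 0000, 01-1, 011-, 1-11, 10-1, 1100
Minterm coverage:
  m6 ⊆ 011- [E]
  m7 ⊆ -111,01-1,011-
  m9 ⊆ 10-1 [E]
  m12 ⊆ 1100 [E]
E = {011-, 10-1, 1100}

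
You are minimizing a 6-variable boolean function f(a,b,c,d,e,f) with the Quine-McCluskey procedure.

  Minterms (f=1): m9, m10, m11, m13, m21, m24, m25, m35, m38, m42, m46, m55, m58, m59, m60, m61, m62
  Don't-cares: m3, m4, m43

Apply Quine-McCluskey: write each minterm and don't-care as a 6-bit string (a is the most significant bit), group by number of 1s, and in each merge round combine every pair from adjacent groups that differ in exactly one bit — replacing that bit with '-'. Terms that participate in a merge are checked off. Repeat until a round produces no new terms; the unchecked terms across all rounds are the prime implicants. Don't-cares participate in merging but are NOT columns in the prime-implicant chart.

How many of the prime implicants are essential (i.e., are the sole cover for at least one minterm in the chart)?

[col 0] 000011*, 000100, 001001*, 001010*, 001011*, 001101*, 010101, 011000*, 011001*, 100011*, 100110*, 101010*, 101011*, 101110*, 110111, 111010*, 111011*, 111100*, 111101*, 111110*
[col 1] -00011*, -01010*, -01011*, 0-1001, 00-011*, 001-01, 0010-1, 00101-*, 01100-, 1-1010*, 1-1011*, 1-1110*, 10-011*, 10-110, 101-10*, 10101-*, 111-10*, 11101-*, 1111-0, 11110-
[col 2] -0-011, -0101-, 1-1-10, 1-101-
Prime implicants: -0-011, -0101-, 0-1001, 000100, 001-01, 0010-1, 010101, 01100-, 1-1-10, 1-101-, 10-110, 110111, 1111-0, 11110-
PI chart (minterm → PIs covering it):
  9 | 0-1001,001-01,0010-1
  10 | -0101-  (sole → essential)
  11 | -0-011,-0101-,0010-1
  13 | 001-01  (sole → essential)
  21 | 010101  (sole → essential)
  24 | 01100-  (sole → essential)
  25 | 0-1001,01100-
  35 | -0-011  (sole → essential)
  38 | 10-110  (sole → essential)
  42 | -0101-,1-1-10,1-101-
  46 | 1-1-10,10-110
  55 | 110111  (sole → essential)
  58 | 1-1-10,1-101-
  59 | 1-101-  (sole → essential)
  60 | 1111-0,11110-
  61 | 11110-  (sole → essential)
  62 | 1-1-10,1111-0
Essential prime implicants: -0-011, -0101-, 001-01, 010101, 01100-, 1-101-, 10-110, 110111, 11110-

9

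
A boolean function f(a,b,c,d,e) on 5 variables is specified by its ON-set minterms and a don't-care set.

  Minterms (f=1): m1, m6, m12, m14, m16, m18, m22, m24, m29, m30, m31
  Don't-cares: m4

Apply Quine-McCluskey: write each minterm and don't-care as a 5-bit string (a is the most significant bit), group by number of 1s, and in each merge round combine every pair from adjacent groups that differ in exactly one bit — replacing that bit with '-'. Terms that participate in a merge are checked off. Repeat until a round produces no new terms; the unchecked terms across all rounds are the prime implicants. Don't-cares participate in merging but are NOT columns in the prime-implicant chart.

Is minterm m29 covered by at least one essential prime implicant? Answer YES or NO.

[col 0] 00001, 00100*, 00110*, 01100*, 01110*, 10000*, 10010*, 10110*, 11000*, 11101*, 11110*, 11111*
[col 1] -0110*, -1110*, 0-100*, 0-110*, 001-0*, 011-0*, 1-000, 1-110*, 10-10, 100-0, 111-1, 1111-
[col 2] --110, 0-1-0
Prime implicants: --110, 0-1-0, 00001, 1-000, 10-10, 100-0, 111-1, 1111-
PI chart (minterm → PIs covering it):
  1 | 00001  (sole → essential)
  6 | --110,0-1-0
  12 | 0-1-0  (sole → essential)
  14 | --110,0-1-0
  16 | 1-000,100-0
  18 | 10-10,100-0
  22 | --110,10-10
  24 | 1-000  (sole → essential)
  29 | 111-1  (sole → essential)
  30 | --110,1111-
  31 | 111-1,1111-
Essential prime implicants: 0-1-0, 00001, 1-000, 111-1

YES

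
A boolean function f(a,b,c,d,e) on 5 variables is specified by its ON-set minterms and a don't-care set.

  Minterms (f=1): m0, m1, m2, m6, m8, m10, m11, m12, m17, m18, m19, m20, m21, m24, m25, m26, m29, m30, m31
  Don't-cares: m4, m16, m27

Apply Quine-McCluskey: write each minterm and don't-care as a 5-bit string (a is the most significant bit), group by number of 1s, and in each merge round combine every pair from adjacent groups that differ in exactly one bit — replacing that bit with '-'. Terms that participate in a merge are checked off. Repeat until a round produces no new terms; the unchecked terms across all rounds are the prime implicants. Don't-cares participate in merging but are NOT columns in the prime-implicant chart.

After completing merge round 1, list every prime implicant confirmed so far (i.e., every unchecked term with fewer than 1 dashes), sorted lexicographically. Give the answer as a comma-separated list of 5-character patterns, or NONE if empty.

NONE

size-2^0 implicants → 00000(✓)  00001(✓)  00010(✓)  00100(✓)  00110(✓)  01000(✓)  01010(✓)  01011(✓)  01100(✓)  10000(✓)  10001(✓)  10010(✓)  10011(✓)  10100(✓)  10101(✓)  11000(✓)  11001(✓)  11010(✓)  11011(✓)  11101(✓)  11110(✓)  11111(✓)
size-2^1 implicants → -0000(✓)  -0001(✓)  -0010(✓)  -0100(✓)  -1000(✓)  -1010(✓)  -1011(✓)  0-000(✓)  0-010(✓)  0-100(✓)  00-00(✓)  00-10(✓)  000-0(✓)  0000-(✓)  001-0(✓)  01-00(✓)  010-0(✓)  0101-(✓)  1-000(✓)  1-001(✓)  1-010(✓)  1-011(✓)  1-101(✓)  10-00(✓)  10-01(✓)  100-0(✓)  100-1(✓)  1000-(✓)  1001-(✓)  1010-(✓)  11-01(✓)  11-10(✓)  11-11(✓)  110-0(✓)  110-1(✓)  1100-(✓)  1101-(✓)  111-1(✓)  1111-(✓)
size-2^2 implicants → --000(✓)  --010(✓)  -0-00  -00-0(✓)  -000-  -10-0(✓)  -101-  0--00  0-0-0(✓)  00--0  1--01  1-0-0(✓)  1-0-1(✓)  1-00-(✓)  1-01-(✓)  10-0-  100--(✓)  11--1  11-1-  110--(✓)
size-2^3 implicants → --0-0  1-0--
Unchecked terms (primes): --0-0, -0-00, -000-, -101-, 0--00, 00--0, 1--01, 1-0--, 10-0-, 11--1, 11-1-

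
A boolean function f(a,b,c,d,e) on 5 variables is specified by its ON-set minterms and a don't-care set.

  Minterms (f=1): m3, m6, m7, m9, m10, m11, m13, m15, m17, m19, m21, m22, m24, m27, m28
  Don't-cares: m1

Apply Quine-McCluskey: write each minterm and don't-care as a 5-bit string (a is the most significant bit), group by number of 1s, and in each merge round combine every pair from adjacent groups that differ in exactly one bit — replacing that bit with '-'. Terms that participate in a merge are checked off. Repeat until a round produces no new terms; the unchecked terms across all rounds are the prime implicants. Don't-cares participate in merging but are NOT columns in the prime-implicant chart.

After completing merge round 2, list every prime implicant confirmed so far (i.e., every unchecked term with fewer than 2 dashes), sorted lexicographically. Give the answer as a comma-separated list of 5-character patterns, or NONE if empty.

Round 0: 00001✓ 00011✓ 00110✓ 00111✓ 01001✓ 01010✓ 01011✓ 01101✓ 01111✓ 10001✓ 10011✓ 10101✓ 10110✓ 11000✓ 11011✓ 11100✓
Round 1: -0001✓ -0011✓ -0110 -1011✓ 0-001✓ 0-011✓ 0-111✓ 00-11✓ 000-1✓ 0011- 01-01✓ 01-11✓ 010-1✓ 0101- 011-1✓ 1-011✓ 10-01 100-1✓ 11-00
Round 2: --011 -00-1 0--11 0-0-1 01--1
PIs = {--011, -00-1, -0110, 0--11, 0-0-1, 0011-, 01--1, 0101-, 10-01, 11-00}

-0110, 0011-, 0101-, 10-01, 11-00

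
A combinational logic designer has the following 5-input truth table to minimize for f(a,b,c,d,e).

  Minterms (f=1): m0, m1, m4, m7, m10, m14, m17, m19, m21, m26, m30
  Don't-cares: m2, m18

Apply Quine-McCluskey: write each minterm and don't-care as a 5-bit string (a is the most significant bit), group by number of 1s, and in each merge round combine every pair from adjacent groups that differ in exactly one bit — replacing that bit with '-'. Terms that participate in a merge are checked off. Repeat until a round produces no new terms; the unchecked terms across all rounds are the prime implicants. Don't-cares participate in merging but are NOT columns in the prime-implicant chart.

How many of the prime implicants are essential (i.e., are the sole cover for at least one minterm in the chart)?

4

[col 0] 00000*, 00001*, 00010*, 00100*, 00111, 01010*, 01110*, 10001*, 10010*, 10011*, 10101*, 11010*, 11110*
[col 1] -0001, -0010*, -1010*, -1110*, 0-010*, 00-00, 000-0, 0000-, 01-10*, 1-010*, 10-01, 100-1, 1001-, 11-10*
[col 2] --010, -1-10
Prime implicants: --010, -0001, -1-10, 00-00, 000-0, 0000-, 00111, 10-01, 100-1, 1001-
PI chart (minterm → PIs covering it):
  0 | 00-00,000-0,0000-
  1 | -0001,0000-
  4 | 00-00  (sole → essential)
  7 | 00111  (sole → essential)
  10 | --010,-1-10
  14 | -1-10  (sole → essential)
  17 | -0001,10-01,100-1
  19 | 100-1,1001-
  21 | 10-01  (sole → essential)
  26 | --010,-1-10
  30 | -1-10  (sole → essential)
Essential prime implicants: -1-10, 00-00, 00111, 10-01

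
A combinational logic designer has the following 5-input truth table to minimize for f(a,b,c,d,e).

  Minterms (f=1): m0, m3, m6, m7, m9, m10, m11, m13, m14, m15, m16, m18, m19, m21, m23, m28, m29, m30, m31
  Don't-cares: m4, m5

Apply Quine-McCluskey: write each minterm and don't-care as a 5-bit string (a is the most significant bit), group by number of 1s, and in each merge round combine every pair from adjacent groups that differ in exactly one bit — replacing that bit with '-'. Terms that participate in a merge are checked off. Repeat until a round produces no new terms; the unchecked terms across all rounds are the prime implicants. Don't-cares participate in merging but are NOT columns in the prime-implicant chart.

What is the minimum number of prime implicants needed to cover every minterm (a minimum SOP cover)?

[col 0] 00000*, 00011*, 00100*, 00101*, 00110*, 00111*, 01001*, 01010*, 01011*, 01101*, 01110*, 01111*, 10000*, 10010*, 10011*, 10101*, 10111*, 11100*, 11101*, 11110*, 11111*
[col 1] -0000, -0011*, -0101*, -0111*, -1101*, -1110*, -1111*, 0-011*, 0-101*, 0-110*, 0-111*, 00-00, 00-11*, 001-0*, 001-1*, 0010-*, 0011-*, 01-01*, 01-10*, 01-11*, 010-1*, 0101-*, 011-1*, 0111-*, 1-101*, 1-111*, 10-11*, 100-0, 1001-, 101-1*, 111-0*, 111-1*, 1110-*, 1111-*
[col 2] --101*, --111*, -0-11, -01-1*, -11-1*, -111-, 0--11, 0-1-1*, 0-11-, 001--, 01--1, 01-1-, 1-1-1*, 111--
[col 3] --1-1
Prime implicants: --1-1, -0-11, -0000, -111-, 0--11, 0-11-, 00-00, 001--, 01--1, 01-1-, 100-0, 1001-, 111--
PI chart (minterm → PIs covering it):
  0 | -0000,00-00
  3 | -0-11,0--11
  6 | 0-11-,001--
  7 | --1-1,-0-11,0--11,0-11-,001--
  9 | 01--1  (sole → essential)
  10 | 01-1-  (sole → essential)
  11 | 0--11,01--1,01-1-
  13 | --1-1,01--1
  14 | -111-,0-11-,01-1-
  15 | --1-1,-111-,0--11,0-11-,01--1,01-1-
  16 | -0000,100-0
  18 | 100-0,1001-
  19 | -0-11,1001-
  21 | --1-1  (sole → essential)
  23 | --1-1,-0-11
  28 | 111--  (sole → essential)
  29 | --1-1,111--
  30 | -111-,111--
  31 | --1-1,-111-,111--
Essential prime implicants: --1-1, 01--1, 01-1-, 111--
Petrick residual → -0-11, -0000, 0-11-, 100-0
Minimum SOP uses 8 PIs: ce + b'de + b'c'd'e' + a'cd + a'be + a'bd + ab'c'e' + abc

8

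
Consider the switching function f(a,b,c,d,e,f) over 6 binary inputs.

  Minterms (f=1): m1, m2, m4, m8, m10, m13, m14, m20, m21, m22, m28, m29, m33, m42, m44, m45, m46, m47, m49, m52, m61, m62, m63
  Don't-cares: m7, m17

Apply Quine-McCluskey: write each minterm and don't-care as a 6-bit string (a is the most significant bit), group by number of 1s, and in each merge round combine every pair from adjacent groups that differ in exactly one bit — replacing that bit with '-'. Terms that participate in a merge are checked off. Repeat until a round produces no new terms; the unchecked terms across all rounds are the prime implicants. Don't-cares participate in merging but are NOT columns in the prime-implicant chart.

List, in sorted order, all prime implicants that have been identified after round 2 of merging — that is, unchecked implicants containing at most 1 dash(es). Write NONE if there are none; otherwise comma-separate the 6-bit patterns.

Round 0: 000001✓ 000010✓ 000100✓ 000111 001000✓ 001010✓ 001101✓ 001110✓ 010001✓ 010100✓ 010101✓ 010110✓ 011100✓ 011101✓ 100001✓ 101010✓ 101100✓ 101101✓ 101110✓ 101111✓ 110001✓ 110100✓ 111101✓ 111110✓ 111111✓
Round 1: -00001✓ -01010✓ -01101✓ -01110✓ -10001✓ -10100 -11101✓ 0-0001✓ 0-0100 0-1101✓ 00-010 001-10✓ 0010-0 01-100✓ 01-101✓ 010-01 0101-0 01010-✓ 01110-✓ 1-0001✓ 1-1101✓ 1-1110✓ 1-1111✓ 101-10✓ 1011-0✓ 1011-1✓ 10110-✓ 10111-✓ 1111-1✓ 11111-✓
Round 2: --0001 --1101 -01-10 01-10- 1-11-1 1-111- 1011--
PIs = {--0001, --1101, -01-10, -10100, 0-0100, 00-010, 000111, 0010-0, 01-10-, 010-01, 0101-0, 1-11-1, 1-111-, 1011--}

-10100, 0-0100, 00-010, 000111, 0010-0, 010-01, 0101-0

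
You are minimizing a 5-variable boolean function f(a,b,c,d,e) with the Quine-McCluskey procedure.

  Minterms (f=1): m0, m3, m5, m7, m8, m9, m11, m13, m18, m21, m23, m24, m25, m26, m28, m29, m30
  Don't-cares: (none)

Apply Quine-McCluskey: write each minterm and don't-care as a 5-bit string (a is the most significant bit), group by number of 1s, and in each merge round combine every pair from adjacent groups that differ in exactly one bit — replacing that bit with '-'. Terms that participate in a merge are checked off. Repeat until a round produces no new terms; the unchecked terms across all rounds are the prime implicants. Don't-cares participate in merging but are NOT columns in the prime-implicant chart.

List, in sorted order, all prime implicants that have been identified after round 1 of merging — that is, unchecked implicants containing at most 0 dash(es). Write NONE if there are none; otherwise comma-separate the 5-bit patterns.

size-2^0 implicants → 00000(✓)  00011(✓)  00101(✓)  00111(✓)  01000(✓)  01001(✓)  01011(✓)  01101(✓)  10010(✓)  10101(✓)  10111(✓)  11000(✓)  11001(✓)  11010(✓)  11100(✓)  11101(✓)  11110(✓)
size-2^1 implicants → -0101(✓)  -0111(✓)  -1000(✓)  -1001(✓)  -1101(✓)  0-000  0-011  0-101(✓)  00-11  001-1(✓)  01-01(✓)  010-1  0100-(✓)  1-010  1-101(✓)  101-1(✓)  11-00(✓)  11-01(✓)  11-10(✓)  110-0(✓)  1100-(✓)  111-0(✓)  1110-(✓)
size-2^2 implicants → --101  -01-1  -1-01  -100-  11--0  11-0-
Unchecked terms (primes): --101, -01-1, -1-01, -100-, 0-000, 0-011, 00-11, 010-1, 1-010, 11--0, 11-0-

NONE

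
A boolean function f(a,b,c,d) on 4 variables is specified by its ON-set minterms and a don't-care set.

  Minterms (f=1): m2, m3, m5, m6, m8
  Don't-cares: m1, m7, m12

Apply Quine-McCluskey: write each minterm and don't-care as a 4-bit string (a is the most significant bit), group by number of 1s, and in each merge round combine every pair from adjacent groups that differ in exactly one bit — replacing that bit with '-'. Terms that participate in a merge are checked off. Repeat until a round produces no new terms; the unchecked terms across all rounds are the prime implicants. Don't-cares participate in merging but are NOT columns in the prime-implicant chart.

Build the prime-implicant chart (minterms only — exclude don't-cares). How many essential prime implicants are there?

size-2^0 implicants → 0001(✓)  0010(✓)  0011(✓)  0101(✓)  0110(✓)  0111(✓)  1000(✓)  1100(✓)
size-2^1 implicants → 0-01(✓)  0-10(✓)  0-11(✓)  00-1(✓)  001-(✓)  01-1(✓)  011-(✓)  1-00
size-2^2 implicants → 0--1  0-1-
Unchecked terms (primes): 0--1, 0-1-, 1-00
Minterm coverage:
  m2 ⊆ 0-1- [E]
  m3 ⊆ 0--1,0-1-
  m5 ⊆ 0--1 [E]
  m6 ⊆ 0-1- [E]
  m8 ⊆ 1-00 [E]
E = {0--1, 0-1-, 1-00}

3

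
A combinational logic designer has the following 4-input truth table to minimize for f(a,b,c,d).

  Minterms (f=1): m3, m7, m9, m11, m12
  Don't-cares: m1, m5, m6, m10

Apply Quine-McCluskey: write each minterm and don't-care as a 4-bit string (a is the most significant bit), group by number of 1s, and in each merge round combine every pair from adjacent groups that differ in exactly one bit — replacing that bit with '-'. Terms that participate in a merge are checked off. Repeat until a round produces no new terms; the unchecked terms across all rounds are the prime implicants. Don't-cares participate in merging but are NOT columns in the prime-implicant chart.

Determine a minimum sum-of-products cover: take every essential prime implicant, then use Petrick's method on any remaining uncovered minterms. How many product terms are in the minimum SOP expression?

3

[col 0] 0001*, 0011*, 0101*, 0110*, 0111*, 1001*, 1010*, 1011*, 1100
[col 1] -001*, -011*, 0-01*, 0-11*, 00-1*, 01-1*, 011-, 10-1*, 101-
[col 2] -0-1, 0--1
Prime implicants: -0-1, 0--1, 011-, 101-, 1100
PI chart (minterm → PIs covering it):
  3 | -0-1,0--1
  7 | 0--1,011-
  9 | -0-1  (sole → essential)
  11 | -0-1,101-
  12 | 1100  (sole → essential)
Essential prime implicants: -0-1, 1100
Petrick residual → 0--1
Minimum SOP uses 3 PIs: b'd + a'd + abc'd'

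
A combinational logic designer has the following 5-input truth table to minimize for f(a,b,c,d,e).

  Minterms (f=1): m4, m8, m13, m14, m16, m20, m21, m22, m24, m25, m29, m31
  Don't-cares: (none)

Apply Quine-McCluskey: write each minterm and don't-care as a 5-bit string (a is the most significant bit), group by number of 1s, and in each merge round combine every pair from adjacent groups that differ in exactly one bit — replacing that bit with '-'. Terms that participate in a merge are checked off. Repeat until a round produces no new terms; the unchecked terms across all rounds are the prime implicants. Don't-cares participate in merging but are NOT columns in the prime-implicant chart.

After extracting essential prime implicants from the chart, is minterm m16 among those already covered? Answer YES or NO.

[col 0] 00100*, 01000*, 01101*, 01110, 10000*, 10100*, 10101*, 10110*, 11000*, 11001*, 11101*, 11111*
[col 1] -0100, -1000, -1101, 1-000, 1-101, 10-00, 101-0, 1010-, 11-01, 1100-, 111-1
Prime implicants: -0100, -1000, -1101, 01110, 1-000, 1-101, 10-00, 101-0, 1010-, 11-01, 1100-, 111-1
PI chart (minterm → PIs covering it):
  4 | -0100  (sole → essential)
  8 | -1000  (sole → essential)
  13 | -1101  (sole → essential)
  14 | 01110  (sole → essential)
  16 | 1-000,10-00
  20 | -0100,10-00,101-0,1010-
  21 | 1-101,1010-
  22 | 101-0  (sole → essential)
  24 | -1000,1-000,1100-
  25 | 11-01,1100-
  29 | -1101,1-101,11-01,111-1
  31 | 111-1  (sole → essential)
Essential prime implicants: -0100, -1000, -1101, 01110, 101-0, 111-1

NO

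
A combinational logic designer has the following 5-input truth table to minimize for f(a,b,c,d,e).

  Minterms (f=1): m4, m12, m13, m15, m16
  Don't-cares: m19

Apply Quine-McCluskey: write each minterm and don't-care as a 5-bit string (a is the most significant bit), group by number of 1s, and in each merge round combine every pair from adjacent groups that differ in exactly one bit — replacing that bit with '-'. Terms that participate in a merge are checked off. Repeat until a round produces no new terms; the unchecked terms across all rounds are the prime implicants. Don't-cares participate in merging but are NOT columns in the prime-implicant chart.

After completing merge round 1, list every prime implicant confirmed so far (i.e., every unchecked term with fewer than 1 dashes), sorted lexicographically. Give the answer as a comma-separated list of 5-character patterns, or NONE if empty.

[col 0] 00100*, 01100*, 01101*, 01111*, 10000, 10011
[col 1] 0-100, 011-1, 0110-
Prime implicants: 0-100, 011-1, 0110-, 10000, 10011

10000, 10011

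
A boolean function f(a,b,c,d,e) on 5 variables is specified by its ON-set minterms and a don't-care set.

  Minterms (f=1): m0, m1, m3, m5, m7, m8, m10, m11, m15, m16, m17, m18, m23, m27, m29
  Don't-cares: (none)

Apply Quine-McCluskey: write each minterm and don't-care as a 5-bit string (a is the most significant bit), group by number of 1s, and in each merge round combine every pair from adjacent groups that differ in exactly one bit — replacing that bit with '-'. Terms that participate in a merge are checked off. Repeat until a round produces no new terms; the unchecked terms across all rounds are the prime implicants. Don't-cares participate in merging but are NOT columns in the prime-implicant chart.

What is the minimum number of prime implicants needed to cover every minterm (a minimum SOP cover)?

[col 0] 00000*, 00001*, 00011*, 00101*, 00111*, 01000*, 01010*, 01011*, 01111*, 10000*, 10001*, 10010*, 10111*, 11011*, 11101
[col 1] -0000*, -0001*, -0111, -1011, 0-000, 0-011*, 0-111*, 00-01*, 00-11*, 000-1*, 0000-*, 001-1*, 01-11*, 010-0, 0101-, 100-0, 1000-*
[col 2] -000-, 0--11, 00--1
Prime implicants: -000-, -0111, -1011, 0--11, 0-000, 00--1, 010-0, 0101-, 100-0, 11101
PI chart (minterm → PIs covering it):
  0 | -000-,0-000
  1 | -000-,00--1
  3 | 0--11,00--1
  5 | 00--1  (sole → essential)
  7 | -0111,0--11,00--1
  8 | 0-000,010-0
  10 | 010-0,0101-
  11 | -1011,0--11,0101-
  15 | 0--11  (sole → essential)
  16 | -000-,100-0
  17 | -000-  (sole → essential)
  18 | 100-0  (sole → essential)
  23 | -0111  (sole → essential)
  27 | -1011  (sole → essential)
  29 | 11101  (sole → essential)
Essential prime implicants: -000-, -0111, -1011, 0--11, 00--1, 100-0, 11101
Petrick residual → 010-0
Minimum SOP uses 8 PIs: b'c'd' + b'cde + bc'de + a'de + a'b'e + a'bc'e' + ab'c'e' + abcd'e

8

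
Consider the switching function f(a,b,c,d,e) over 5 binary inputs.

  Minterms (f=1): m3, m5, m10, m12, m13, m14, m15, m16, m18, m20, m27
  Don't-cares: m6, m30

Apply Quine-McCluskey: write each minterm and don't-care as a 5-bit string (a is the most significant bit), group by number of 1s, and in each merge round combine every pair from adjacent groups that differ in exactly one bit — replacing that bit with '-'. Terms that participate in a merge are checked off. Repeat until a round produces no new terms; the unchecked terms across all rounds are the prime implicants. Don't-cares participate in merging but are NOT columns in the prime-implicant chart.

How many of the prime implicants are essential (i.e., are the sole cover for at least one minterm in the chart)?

Round 0: 00011 00101✓ 00110✓ 01010✓ 01100✓ 01101✓ 01110✓ 01111✓ 10000✓ 10010✓ 10100✓ 11011 11110✓
Round 1: -1110 0-101 0-110 01-10 011-0✓ 011-1✓ 0110-✓ 0111-✓ 10-00 100-0
Round 2: 011--
PIs = {-1110, 0-101, 0-110, 00011, 01-10, 011--, 10-00, 100-0, 11011}
Coverage chart:
  m3: 00011 ←essential
  m5: 0-101 ←essential
  m10: 01-10 ←essential
  m12: 011-- ←essential
  m13: 0-101,011--
  m14: -1110,0-110,01-10,011--
  m15: 011-- ←essential
  m16: 10-00,100-0
  m18: 100-0 ←essential
  m20: 10-00 ←essential
  m27: 11011 ←essential
Essential: 0-101, 00011, 01-10, 011--, 10-00, 100-0, 11011

7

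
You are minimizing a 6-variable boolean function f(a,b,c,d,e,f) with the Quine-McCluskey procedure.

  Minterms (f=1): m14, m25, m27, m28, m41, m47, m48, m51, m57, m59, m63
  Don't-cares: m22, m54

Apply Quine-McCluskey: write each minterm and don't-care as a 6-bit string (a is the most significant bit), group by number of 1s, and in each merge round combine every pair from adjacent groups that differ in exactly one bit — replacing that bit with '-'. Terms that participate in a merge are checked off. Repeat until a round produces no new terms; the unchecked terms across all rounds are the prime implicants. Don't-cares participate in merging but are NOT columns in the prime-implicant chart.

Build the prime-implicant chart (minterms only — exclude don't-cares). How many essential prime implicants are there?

7

Round 0: 001110 010110✓ 011001✓ 011011✓ 011100 101001✓ 101111✓ 110000 110011✓ 110110✓ 111001✓ 111011✓ 111111✓
Round 1: -10110 -11001✓ -11011✓ 0110-1✓ 1-1001 1-1111 11-011 111-11 1110-1✓
Round 2: -110-1
PIs = {-10110, -110-1, 001110, 011100, 1-1001, 1-1111, 11-011, 110000, 111-11}
Coverage chart:
  m14: 001110 ←essential
  m25: -110-1 ←essential
  m27: -110-1 ←essential
  m28: 011100 ←essential
  m41: 1-1001 ←essential
  m47: 1-1111 ←essential
  m48: 110000 ←essential
  m51: 11-011 ←essential
  m57: -110-1,1-1001
  m59: -110-1,11-011,111-11
  m63: 1-1111,111-11
Essential: -110-1, 001110, 011100, 1-1001, 1-1111, 11-011, 110000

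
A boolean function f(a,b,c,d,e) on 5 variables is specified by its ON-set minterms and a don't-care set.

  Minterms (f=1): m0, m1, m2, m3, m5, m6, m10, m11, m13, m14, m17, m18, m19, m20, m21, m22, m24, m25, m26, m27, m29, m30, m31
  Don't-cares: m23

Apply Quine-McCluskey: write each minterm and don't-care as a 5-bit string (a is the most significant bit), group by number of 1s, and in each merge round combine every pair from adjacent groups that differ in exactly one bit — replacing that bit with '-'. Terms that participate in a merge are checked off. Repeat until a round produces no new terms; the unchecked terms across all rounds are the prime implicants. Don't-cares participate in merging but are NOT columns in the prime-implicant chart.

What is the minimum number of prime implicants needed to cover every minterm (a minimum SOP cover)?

7

size-2^0 implicants → 00000(✓)  00001(✓)  00010(✓)  00011(✓)  00101(✓)  00110(✓)  01010(✓)  01011(✓)  01101(✓)  01110(✓)  10001(✓)  10010(✓)  10011(✓)  10100(✓)  10101(✓)  10110(✓)  10111(✓)  11000(✓)  11001(✓)  11010(✓)  11011(✓)  11101(✓)  11110(✓)  11111(✓)
size-2^1 implicants → -0001(✓)  -0010(✓)  -0011(✓)  -0101(✓)  -0110(✓)  -1010(✓)  -1011(✓)  -1101(✓)  -1110(✓)  0-010(✓)  0-011(✓)  0-101(✓)  0-110(✓)  00-01(✓)  00-10(✓)  000-0(✓)  000-1(✓)  0000-(✓)  0001-(✓)  01-10(✓)  0101-(✓)  1-001(✓)  1-010(✓)  1-011(✓)  1-101(✓)  1-110(✓)  1-111(✓)  10-01(✓)  10-10(✓)  10-11(✓)  100-1(✓)  1001-(✓)  101-0(✓)  101-1(✓)  1010-(✓)  1011-(✓)  11-01(✓)  11-10(✓)  11-11(✓)  110-0(✓)  110-1(✓)  1100-(✓)  1101-(✓)  111-1(✓)  1111-(✓)
size-2^2 implicants → --010(✓)  --011(✓)  --101  --110(✓)  -0-01  -0-10(✓)  -00-1  -001-(✓)  -1-10(✓)  -101-(✓)  0--10(✓)  0-01-(✓)  000--  1--01(✓)  1--10(✓)  1--11(✓)  1-0-1(✓)  1-01-(✓)  1-1-1(✓)  1-11-(✓)  10--1(✓)  10-1-(✓)  101--  11--1(✓)  11-1-(✓)  110--
size-2^3 implicants → ---10  --01-  1---1  1--1-
Unchecked terms (primes): ---10, --01-, --101, -0-01, -00-1, 000--, 1---1, 1--1-, 101--, 110--
Minterm coverage:
  m0 ⊆ 000-- [E]
  m1 ⊆ -0-01,-00-1,000--
  m2 ⊆ ---10,--01-,000--
  m3 ⊆ --01-,-00-1,000--
  m5 ⊆ --101,-0-01
  m6 ⊆ ---10 [E]
  m10 ⊆ ---10,--01-
  m11 ⊆ --01- [E]
  m13 ⊆ --101 [E]
  m14 ⊆ ---10 [E]
  m17 ⊆ -0-01,-00-1,1---1
  m18 ⊆ ---10,--01-,1--1-
  m19 ⊆ --01-,-00-1,1---1,1--1-
  m20 ⊆ 101-- [E]
  m21 ⊆ --101,-0-01,1---1,101--
  m22 ⊆ ---10,1--1-,101--
  m24 ⊆ 110-- [E]
  m25 ⊆ 1---1,110--
  m26 ⊆ ---10,--01-,1--1-,110--
  m27 ⊆ --01-,1---1,1--1-,110--
  m29 ⊆ --101,1---1
  m30 ⊆ ---10,1--1-
  m31 ⊆ 1---1,1--1-
E = {---10, --01-, --101, 000--, 101--, 110--}
Petrick residual → 1---1
Cover = de' + c'd + cd'e + a'b'c' + ae + ab'c + abc'  |cover|=7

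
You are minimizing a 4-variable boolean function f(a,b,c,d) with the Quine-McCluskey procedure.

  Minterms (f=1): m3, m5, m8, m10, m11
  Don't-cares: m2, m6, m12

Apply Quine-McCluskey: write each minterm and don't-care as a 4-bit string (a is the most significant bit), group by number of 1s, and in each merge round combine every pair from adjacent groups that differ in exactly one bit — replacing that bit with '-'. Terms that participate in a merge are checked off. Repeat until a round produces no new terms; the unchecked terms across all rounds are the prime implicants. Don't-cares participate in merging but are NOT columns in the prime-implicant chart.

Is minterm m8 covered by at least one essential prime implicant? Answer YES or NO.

[col 0] 0010*, 0011*, 0101, 0110*, 1000*, 1010*, 1011*, 1100*
[col 1] -010*, -011*, 0-10, 001-*, 1-00, 10-0, 101-*
[col 2] -01-
Prime implicants: -01-, 0-10, 0101, 1-00, 10-0
PI chart (minterm → PIs covering it):
  3 | -01-  (sole → essential)
  5 | 0101  (sole → essential)
  8 | 1-00,10-0
  10 | -01-,10-0
  11 | -01-  (sole → essential)
Essential prime implicants: -01-, 0101

NO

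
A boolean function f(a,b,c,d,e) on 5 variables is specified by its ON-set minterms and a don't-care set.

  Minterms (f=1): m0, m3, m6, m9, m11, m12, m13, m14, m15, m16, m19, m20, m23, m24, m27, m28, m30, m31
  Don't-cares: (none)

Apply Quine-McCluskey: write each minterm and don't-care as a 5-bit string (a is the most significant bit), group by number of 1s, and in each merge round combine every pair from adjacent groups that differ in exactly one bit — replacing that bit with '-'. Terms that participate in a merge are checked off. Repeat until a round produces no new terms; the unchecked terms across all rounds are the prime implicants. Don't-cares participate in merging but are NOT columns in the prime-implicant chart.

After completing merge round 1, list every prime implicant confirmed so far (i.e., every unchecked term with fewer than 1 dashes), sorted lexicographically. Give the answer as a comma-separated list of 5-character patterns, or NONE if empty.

Round 0: 00000✓ 00011✓ 00110✓ 01001✓ 01011✓ 01100✓ 01101✓ 01110✓ 01111✓ 10000✓ 10011✓ 10100✓ 10111✓ 11000✓ 11011✓ 11100✓ 11110✓ 11111✓
Round 1: -0000 -0011✓ -1011✓ -1100✓ -1110✓ -1111✓ 0-011✓ 0-110 01-01✓ 01-11✓ 010-1✓ 011-0✓ 011-1✓ 0110-✓ 0111-✓ 1-000✓ 1-011✓ 1-100✓ 1-111✓ 10-00✓ 10-11✓ 11-00✓ 11-11✓ 111-0✓ 1111-✓
Round 2: --011 -1-11 -11-0 -111- 01--1 011-- 1--00 1--11
PIs = {--011, -0000, -1-11, -11-0, -111-, 0-110, 01--1, 011--, 1--00, 1--11}

NONE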